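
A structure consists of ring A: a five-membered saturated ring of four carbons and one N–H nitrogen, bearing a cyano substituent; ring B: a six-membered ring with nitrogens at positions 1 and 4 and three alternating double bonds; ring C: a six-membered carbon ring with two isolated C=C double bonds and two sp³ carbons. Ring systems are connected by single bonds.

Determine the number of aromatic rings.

Ring A has only sp³ atoms, so it is not fully conjugated — not aromatic (pyrrolidine).
Ring B is planar and fully conjugated; 3 ring double bonds give 6 π electrons. 6 = 4(1)+2, so ring B is aromatic (pyrazine).
Ring C has two sp³ carbons, so it is not fully conjugated — not aromatic (1,4-cyclohexadiene).
Aromatic: B. Total: 1.

1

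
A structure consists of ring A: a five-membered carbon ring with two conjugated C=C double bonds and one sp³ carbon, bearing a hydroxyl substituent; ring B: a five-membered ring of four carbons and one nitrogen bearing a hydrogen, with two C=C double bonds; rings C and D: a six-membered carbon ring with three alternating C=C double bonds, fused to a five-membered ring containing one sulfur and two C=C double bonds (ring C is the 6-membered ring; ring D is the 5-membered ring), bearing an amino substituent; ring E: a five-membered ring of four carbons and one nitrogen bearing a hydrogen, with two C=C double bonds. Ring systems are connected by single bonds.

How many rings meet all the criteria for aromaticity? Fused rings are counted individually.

Ring A has one sp³ carbon, so it is not fully conjugated — not aromatic (cyclopentadiene).
Ring B is fully conjugated (every ring atom contributes a p orbital); 2 ring double bonds (4 π electrons) plus a heteroatom lone pair (2) give 6 π electrons. 6 = 4(1)+2, so ring B is aromatic (pyrrole).
Rings C and D form a fused bicyclic system (with one sulfur) with 9 sp² atoms and 10 π electrons from ring double bonds plus a heteroatom lone pair. 10 = 4(2)+2, so the system is aromatic and both rings count as aromatic (benzothiophene).
Ring E is fully conjugated (every ring atom contributes a p orbital); 2 ring double bonds (4 π electrons) plus a heteroatom lone pair (2) give 6 π electrons. That satisfies 4n+2 with n=1, so ring E is aromatic (pyrrole).
Aromatic: B, C, D, E. Total: 4.

4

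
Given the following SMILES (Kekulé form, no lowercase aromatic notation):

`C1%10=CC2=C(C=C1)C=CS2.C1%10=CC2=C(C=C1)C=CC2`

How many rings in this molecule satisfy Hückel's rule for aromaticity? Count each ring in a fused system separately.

3

The SMILES encodes a six-membered carbon ring with three alternating C=C double bonds, fused to a five-membered ring containing one sulfur and two C=C double bonds; a six-membered carbon ring with three alternating C=C double bonds, fused to a five-membered carbon ring containing one C=C double bond and one sp³ carbon.
The fused 6/5-membered bicyclic (with one sulfur) is a single π system with 9 sp² atoms and 10 π electrons from ring double bonds plus a heteroatom lone pair. 10 = 4(2)+2, so the system is aromatic and both rings count as aromatic (benzothiophene).
The 6-membered ring has a continuous p-orbital overlap around the ring; 3 ring double bonds give 6 π electrons. Since 6 = 4n+2 (n=1), it is aromatic (benzene ring).
The 5-membered ring has one sp³ carbon, so it is not fully conjugated — not aromatic (cyclopentene ring).
3 of the 4 rings are aromatic. Total: 3.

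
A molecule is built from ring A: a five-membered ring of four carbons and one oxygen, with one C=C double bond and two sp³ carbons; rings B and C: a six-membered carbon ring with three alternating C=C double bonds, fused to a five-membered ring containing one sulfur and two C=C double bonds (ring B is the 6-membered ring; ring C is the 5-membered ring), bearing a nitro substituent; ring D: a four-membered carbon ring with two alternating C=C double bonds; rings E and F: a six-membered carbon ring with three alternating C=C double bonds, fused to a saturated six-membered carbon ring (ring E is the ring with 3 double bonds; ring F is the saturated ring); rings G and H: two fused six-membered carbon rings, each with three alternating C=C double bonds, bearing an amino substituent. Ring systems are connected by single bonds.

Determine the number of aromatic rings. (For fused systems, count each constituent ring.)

5

Ring A has two sp³ carbons, so it is not fully conjugated — not aromatic (2,3-dihydrofuran).
Rings B and C form a fused bicyclic system (with one sulfur) with 9 sp² atoms and 10 π electrons from ring double bonds plus a heteroatom lone pair. 10 = 4(2)+2, so the system is aromatic and both rings count as aromatic (benzothiophene).
Ring D has only sp² ring atoms; a planar conformation would have a fully conjugated π system of 4 electrons. But 4 = 4(1), which is 4n not 4n+2, so ring D is not aromatic (cyclobutadiene) — cyclobutadiene is antiaromatic and distorts to a rectangle.
Ring E is planar and fully conjugated; 3 ring double bonds give 6 π electrons. Since 6 = 4n+2 (n=1), ring E is aromatic (benzene ring).
Ring F has four sp³ carbons, so it is not fully conjugated — not aromatic (cyclohexane ring).
Rings G and H form a fused bicyclic system with 10 sp² atoms and 10 π electrons from ring double bonds. 10 = 4(2)+2, so the system is aromatic and both rings count as aromatic (naphthalene).
Aromatic: B, C, E, G, H. Total: 5.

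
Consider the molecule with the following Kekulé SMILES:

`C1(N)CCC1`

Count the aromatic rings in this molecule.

The SMILES encodes a four-membered saturated carbon ring.
The 4-membered ring has only sp³ atoms, so it is not fully conjugated — not aromatic (cyclobutane).

0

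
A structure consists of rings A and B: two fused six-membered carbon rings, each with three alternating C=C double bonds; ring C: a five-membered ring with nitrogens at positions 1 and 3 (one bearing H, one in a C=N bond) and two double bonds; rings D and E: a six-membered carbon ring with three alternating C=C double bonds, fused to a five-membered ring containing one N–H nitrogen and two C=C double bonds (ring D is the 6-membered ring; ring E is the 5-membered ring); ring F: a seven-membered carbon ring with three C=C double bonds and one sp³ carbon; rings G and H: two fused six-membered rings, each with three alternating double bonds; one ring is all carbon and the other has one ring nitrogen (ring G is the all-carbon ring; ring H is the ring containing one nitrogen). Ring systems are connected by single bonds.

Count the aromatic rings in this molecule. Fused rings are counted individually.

7

Rings A and B form a fused bicyclic system with 10 sp² atoms and 10 π electrons from ring double bonds. 10 = 4(2)+2, so the system is aromatic and both rings count as aromatic (naphthalene).
Ring C has a continuous p-orbital overlap around the ring; 2 ring double bonds (4 π electrons) plus a heteroatom lone pair (2) give 6 π electrons. 6 = 4(1)+2, so ring C is aromatic (imidazole).
Rings D and E form a fused bicyclic system (with one N–H) with 9 sp² atoms and 10 π electrons from ring double bonds plus a heteroatom lone pair. 10 = 4(2)+2, so the system is aromatic and both rings count as aromatic (indole).
Ring F has one sp³ carbon, so it is not fully conjugated — not aromatic (cycloheptatriene).
Rings G and H form a fused bicyclic system (with one nitrogen) with 10 sp² atoms and 10 π electrons from ring double bonds. 10 = 4(2)+2, so the system is aromatic and both rings count as aromatic (quinoline).
Aromatic: A, B, C, D, E, G, H. Total: 7.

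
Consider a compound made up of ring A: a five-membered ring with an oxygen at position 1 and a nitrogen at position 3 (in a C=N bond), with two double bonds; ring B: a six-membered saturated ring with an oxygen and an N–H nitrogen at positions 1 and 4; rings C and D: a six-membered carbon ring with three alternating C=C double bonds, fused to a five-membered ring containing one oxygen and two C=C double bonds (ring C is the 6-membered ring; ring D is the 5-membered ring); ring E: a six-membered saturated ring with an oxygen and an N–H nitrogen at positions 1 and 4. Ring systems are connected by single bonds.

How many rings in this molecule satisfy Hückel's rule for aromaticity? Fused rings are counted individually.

3

Ring A has a continuous p-orbital overlap around the ring; 2 ring double bonds (4 π electrons) plus a heteroatom lone pair (2) give 6 π electrons. That satisfies 4n+2 with n=1, so ring A is aromatic (oxazole).
Ring B has only sp³ atoms, so it is not fully conjugated — not aromatic (morpholine).
Rings C and D form a fused bicyclic system (with one oxygen) with 9 sp² atoms and 10 π electrons from ring double bonds plus a heteroatom lone pair. 10 = 4(2)+2, so the system is aromatic and both rings count as aromatic (benzofuran).
Ring E has only sp³ atoms, so it is not fully conjugated — not aromatic (morpholine).
Aromatic: A, C, D. Total: 3.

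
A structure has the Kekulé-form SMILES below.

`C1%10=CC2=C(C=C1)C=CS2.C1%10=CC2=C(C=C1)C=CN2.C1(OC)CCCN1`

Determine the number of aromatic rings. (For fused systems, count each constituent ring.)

The SMILES encodes a six-membered carbon ring with three alternating C=C double bonds, fused to a five-membered ring containing one sulfur and two C=C double bonds; a six-membered carbon ring with three alternating C=C double bonds, fused to a five-membered ring containing one N–H nitrogen and two C=C double bonds; a five-membered saturated ring of four carbons and one N–H nitrogen.
The fused 6/5-membered bicyclic (with one sulfur) is a single π system with 9 sp² atoms and 10 π electrons from ring double bonds plus a heteroatom lone pair. 10 = 4(2)+2, so the system is aromatic and both rings count as aromatic (benzothiophene).
The fused 6/5-membered bicyclic (with one N–H) is a single π system with 9 sp² atoms and 10 π electrons from ring double bonds plus a heteroatom lone pair. 10 = 4(2)+2, so the system is aromatic and both rings count as aromatic (indole).
The 5-membered ring with one N–H has only sp³ atoms, so it is not fully conjugated — not aromatic (pyrrolidine).
4 of the 5 rings are aromatic. Total: 4.

4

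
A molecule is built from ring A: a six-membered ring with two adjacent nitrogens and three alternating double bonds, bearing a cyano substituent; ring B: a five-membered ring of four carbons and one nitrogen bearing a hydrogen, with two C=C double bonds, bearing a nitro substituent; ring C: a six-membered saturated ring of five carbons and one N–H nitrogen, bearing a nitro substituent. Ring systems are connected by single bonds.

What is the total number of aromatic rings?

2

Ring A is fully conjugated (every ring atom contributes a p orbital); 3 ring double bonds give 6 π electrons. That satisfies 4n+2 with n=1, so ring A is aromatic (pyridazine).
Ring B has a continuous p-orbital overlap around the ring; 2 ring double bonds (4 π electrons) plus a heteroatom lone pair (2) give 6 π electrons. That satisfies 4n+2 with n=1, so ring B is aromatic (pyrrole).
Ring C has only sp³ atoms, so it is not fully conjugated — not aromatic (piperidine).
Aromatic: A, B. Total: 2.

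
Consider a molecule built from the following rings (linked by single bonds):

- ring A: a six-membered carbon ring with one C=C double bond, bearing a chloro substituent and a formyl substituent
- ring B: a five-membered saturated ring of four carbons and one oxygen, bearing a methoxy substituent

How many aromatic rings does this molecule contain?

Ring A has four sp³ carbons, so it is not fully conjugated — not aromatic (cyclohexene).
Ring B has only sp³ atoms, so it is not fully conjugated — not aromatic (tetrahydrofuran).
No ring is aromatic. Total: 0.

0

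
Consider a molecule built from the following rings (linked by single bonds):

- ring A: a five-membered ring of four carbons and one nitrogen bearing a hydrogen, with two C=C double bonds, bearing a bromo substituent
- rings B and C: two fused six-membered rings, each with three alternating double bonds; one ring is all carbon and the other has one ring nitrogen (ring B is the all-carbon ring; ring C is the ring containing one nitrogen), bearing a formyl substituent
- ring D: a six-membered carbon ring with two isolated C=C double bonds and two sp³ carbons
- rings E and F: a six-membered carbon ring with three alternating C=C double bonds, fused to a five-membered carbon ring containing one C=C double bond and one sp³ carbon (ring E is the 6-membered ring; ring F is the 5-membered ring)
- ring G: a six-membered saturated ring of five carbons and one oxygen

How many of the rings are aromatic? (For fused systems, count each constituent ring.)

Ring A is planar and fully conjugated; 2 ring double bonds (4 π electrons) plus a heteroatom lone pair (2) give 6 π electrons. That satisfies 4n+2 with n=1, so ring A is aromatic (pyrrole).
Rings B and C form a fused bicyclic system (with one nitrogen) with 10 sp² atoms and 10 π electrons from ring double bonds. 10 = 4(2)+2, so the system is aromatic and both rings count as aromatic (quinoline).
Ring D has two sp³ carbons, so it is not fully conjugated — not aromatic (1,4-cyclohexadiene).
Ring E is planar and fully conjugated; 3 ring double bonds give 6 π electrons. 6 = 4(1)+2, so ring E is aromatic (benzene ring).
Ring F has one sp³ carbon, so it is not fully conjugated — not aromatic (cyclopentene ring).
Ring G has only sp³ atoms, so it is not fully conjugated — not aromatic (tetrahydropyran).
Aromatic: A, B, C, E. Total: 4.

4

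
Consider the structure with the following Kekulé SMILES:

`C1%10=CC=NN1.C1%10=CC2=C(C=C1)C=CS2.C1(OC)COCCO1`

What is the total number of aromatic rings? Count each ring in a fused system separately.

The SMILES encodes a five-membered ring with two adjacent nitrogens (one bearing H, one in a double bond) and two double bonds; a six-membered carbon ring with three alternating C=C double bonds, fused to a five-membered ring containing one sulfur and two C=C double bonds; a six-membered saturated ring with oxygens at positions 1 and 4.
The 5-membered ring with two adjacent nitrogens (one N–H, one =N–) has a continuous p-orbital overlap around the ring; 2 ring double bonds (4 π electrons) plus a heteroatom lone pair (2) give 6 π electrons. 6 = 4(1)+2, so it is aromatic (pyrazole).
The fused 6/5-membered bicyclic (with one sulfur) is a single π system with 9 sp² atoms and 10 π electrons from ring double bonds plus a heteroatom lone pair. 10 = 4(2)+2, so the system is aromatic and both rings count as aromatic (benzothiophene).
The 6-membered ring with two oxygens (1,4) has only sp³ atoms, so it is not fully conjugated — not aromatic (1,4-dioxane).
3 of the 4 rings are aromatic. Total: 3.

3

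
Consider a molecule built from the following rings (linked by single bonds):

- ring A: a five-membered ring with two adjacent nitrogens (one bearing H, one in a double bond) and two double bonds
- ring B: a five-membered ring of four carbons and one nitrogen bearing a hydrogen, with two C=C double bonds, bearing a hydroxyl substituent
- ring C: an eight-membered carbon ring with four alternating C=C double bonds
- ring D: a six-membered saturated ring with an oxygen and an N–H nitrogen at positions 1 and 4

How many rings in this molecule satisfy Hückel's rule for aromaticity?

2

Ring A has a continuous p-orbital overlap around the ring; 2 ring double bonds (4 π electrons) plus a heteroatom lone pair (2) give 6 π electrons. 6 = 4(1)+2, so ring A is aromatic (pyrazole).
Ring B is planar and fully conjugated; 2 ring double bonds (4 π electrons) plus a heteroatom lone pair (2) give 6 π electrons. Since 6 = 4n+2 (n=1), ring B is aromatic (pyrrole).
Ring C has only sp² ring atoms; a planar conformation would have a fully conjugated π system of 8 electrons. But 8 = 4(2), which is 4n not 4n+2, so ring C is not aromatic (cyclooctatetraene) — cyclooctatetraene distorts into a non-planar tub to avoid antiaromaticity.
Ring D has only sp³ atoms, so it is not fully conjugated — not aromatic (morpholine).
Aromatic: A, B. Total: 2.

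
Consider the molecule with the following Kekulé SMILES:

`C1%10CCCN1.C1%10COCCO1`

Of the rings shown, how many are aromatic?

The SMILES encodes a five-membered saturated ring of four carbons and one N–H nitrogen; a six-membered saturated ring with oxygens at positions 1 and 4.
The 5-membered ring with one N–H has only sp³ atoms, so it is not fully conjugated — not aromatic (pyrrolidine).
The 6-membered ring with two oxygens (1,4) has only sp³ atoms, so it is not fully conjugated — not aromatic (1,4-dioxane).
None of the rings are aromatic. Total: 0.

0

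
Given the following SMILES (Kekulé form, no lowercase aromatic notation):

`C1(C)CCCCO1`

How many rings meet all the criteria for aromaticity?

The SMILES encodes a six-membered saturated ring of five carbons and one oxygen.
The 6-membered ring with one oxygen has only sp³ atoms, so it is not fully conjugated — not aromatic (tetrahydropyran).

0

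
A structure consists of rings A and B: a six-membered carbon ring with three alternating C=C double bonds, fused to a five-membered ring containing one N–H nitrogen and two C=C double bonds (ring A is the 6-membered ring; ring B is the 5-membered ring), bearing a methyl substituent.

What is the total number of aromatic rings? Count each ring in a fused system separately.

2

Rings A and B form a fused bicyclic system (with one N–H) with 9 sp² atoms and 10 π electrons from ring double bonds plus a heteroatom lone pair. 10 = 4(2)+2, so the system is aromatic and both rings count as aromatic (indole).
Aromatic: A, B. Total: 2.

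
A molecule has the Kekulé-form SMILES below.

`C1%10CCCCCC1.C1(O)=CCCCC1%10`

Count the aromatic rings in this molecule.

The SMILES encodes a seven-membered saturated carbon ring; a six-membered carbon ring with one C=C double bond.
The 7-membered ring has only sp³ atoms, so it is not fully conjugated — not aromatic (cycloheptane).
The 6-membered ring has four sp³ carbons, so it is not fully conjugated — not aromatic (cyclohexene).
None of the rings are aromatic. Total: 0.

0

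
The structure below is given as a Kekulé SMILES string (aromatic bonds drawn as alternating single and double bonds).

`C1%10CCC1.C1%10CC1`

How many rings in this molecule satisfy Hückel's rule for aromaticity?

The SMILES encodes a four-membered saturated carbon ring; a three-membered saturated carbon ring.
The 4-membered ring has only sp³ atoms, so it is not fully conjugated — not aromatic (cyclobutane).
The 3-membered ring has only sp³ atoms, so it is not fully conjugated — not aromatic (cyclopropane).
None of the rings are aromatic. Total: 0.

0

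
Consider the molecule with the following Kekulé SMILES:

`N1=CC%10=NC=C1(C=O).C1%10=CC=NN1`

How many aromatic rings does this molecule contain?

2

The SMILES encodes a six-membered ring with nitrogens at positions 1 and 4 and three alternating double bonds; a five-membered ring with two adjacent nitrogens (one bearing H, one in a double bond) and two double bonds.
The 6-membered ring with two nitrogens (1,4) has a continuous p-orbital overlap around the ring; 3 ring double bonds give 6 π electrons. That satisfies 4n+2 with n=1, so it is aromatic (pyrazine).
The 5-membered ring with two adjacent nitrogens (one N–H, one =N–) is planar and fully conjugated; 2 ring double bonds (4 π electrons) plus a heteroatom lone pair (2) give 6 π electrons. 6 = 4(1)+2, so it is aromatic (pyrazole).
2 of the 2 rings are aromatic. Total: 2.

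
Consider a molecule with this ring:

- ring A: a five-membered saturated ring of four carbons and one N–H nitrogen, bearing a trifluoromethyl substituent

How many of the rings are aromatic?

Ring A has only sp³ atoms, so it is not fully conjugated — not aromatic (pyrrolidine).

0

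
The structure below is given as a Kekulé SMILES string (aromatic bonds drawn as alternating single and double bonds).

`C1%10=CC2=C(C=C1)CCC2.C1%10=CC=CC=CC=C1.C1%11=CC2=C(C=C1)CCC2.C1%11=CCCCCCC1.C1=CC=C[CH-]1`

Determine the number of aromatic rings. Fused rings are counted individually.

3

The SMILES encodes a six-membered carbon ring with three alternating C=C double bonds, fused to a saturated five-membered carbon ring; an eight-membered carbon ring with four alternating C=C double bonds; a six-membered carbon ring with three alternating C=C double bonds, fused to a saturated five-membered carbon ring; an eight-membered carbon ring with one C=C double bond; a five-membered all-carbon ring bearing a negative charge on one carbon, with two C=C double bonds.
The 6-membered ring is fully conjugated (every ring atom contributes a p orbital); 3 ring double bonds give 6 π electrons. That satisfies 4n+2 with n=1, so it is aromatic (benzene ring).
The 5-membered ring has three sp³ carbons, so it is not fully conjugated — not aromatic (cyclopentane ring).
The 8-membered ring has only sp² ring atoms; a planar conformation would have a fully conjugated π system of 8 electrons. But 8 = 4(2), which is 4n not 4n+2, so it is not aromatic (cyclooctatetraene) — cyclooctatetraene distorts into a non-planar tub to avoid antiaromaticity.
The second 6-membered ring has a continuous p-orbital overlap around the ring; 3 ring double bonds give 6 π electrons. 6 = 4(1)+2, so it is aromatic (benzene ring).
The second 5-membered ring has three sp³ carbons, so it is not fully conjugated — not aromatic (cyclopentane ring).
The second 8-membered ring has six sp³ carbons, so it is not fully conjugated — not aromatic (cyclooctene).
The third 5-membered ring is fully conjugated (every ring atom contributes a p orbital); 2 ring double bonds (4 π electrons) plus the carbanion lone pair (2) give 6 π electrons. That satisfies 4n+2 with n=1, so it is aromatic (cyclopentadienyl anion).
3 of the 7 rings are aromatic. Total: 3.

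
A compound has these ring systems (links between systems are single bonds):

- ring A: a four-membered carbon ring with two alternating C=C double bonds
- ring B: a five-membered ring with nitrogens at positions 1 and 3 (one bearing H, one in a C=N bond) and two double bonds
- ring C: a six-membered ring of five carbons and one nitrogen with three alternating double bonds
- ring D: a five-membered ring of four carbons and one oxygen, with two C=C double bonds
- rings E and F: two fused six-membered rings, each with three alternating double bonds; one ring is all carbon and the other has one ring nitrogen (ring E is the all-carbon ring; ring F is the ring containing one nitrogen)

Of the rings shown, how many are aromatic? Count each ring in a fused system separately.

5

Ring A has only sp² ring atoms; a planar conformation would have a fully conjugated π system of 4 electrons. But 4 = 4(1), which is 4n not 4n+2, so ring A is not aromatic (cyclobutadiene) — cyclobutadiene is antiaromatic and distorts to a rectangle.
Ring B is fully conjugated (every ring atom contributes a p orbital); 2 ring double bonds (4 π electrons) plus a heteroatom lone pair (2) give 6 π electrons. That satisfies 4n+2 with n=1, so ring B is aromatic (imidazole).
Ring C is planar and fully conjugated; 3 ring double bonds give 6 π electrons. 6 = 4(1)+2, so ring C is aromatic (pyridine).
Ring D is fully conjugated (every ring atom contributes a p orbital); 2 ring double bonds (4 π electrons) plus a heteroatom lone pair (2) give 6 π electrons. That satisfies 4n+2 with n=1, so ring D is aromatic (furan).
Rings E and F form a fused bicyclic system (with one nitrogen) with 10 sp² atoms and 10 π electrons from ring double bonds. 10 = 4(2)+2, so the system is aromatic and both rings count as aromatic (quinoline).
Aromatic: B, C, D, E, F. Total: 5.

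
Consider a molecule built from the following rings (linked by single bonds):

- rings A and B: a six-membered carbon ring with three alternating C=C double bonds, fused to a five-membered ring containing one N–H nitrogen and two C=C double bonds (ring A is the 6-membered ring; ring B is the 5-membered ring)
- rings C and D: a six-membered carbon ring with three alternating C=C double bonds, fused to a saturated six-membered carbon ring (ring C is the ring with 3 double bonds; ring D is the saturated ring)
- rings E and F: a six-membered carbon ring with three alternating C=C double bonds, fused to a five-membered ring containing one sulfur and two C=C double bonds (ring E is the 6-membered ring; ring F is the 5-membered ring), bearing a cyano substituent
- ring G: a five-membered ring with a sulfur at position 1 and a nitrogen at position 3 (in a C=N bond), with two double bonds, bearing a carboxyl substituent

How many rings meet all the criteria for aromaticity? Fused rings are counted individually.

6

Rings A and B form a fused bicyclic system (with one N–H) with 9 sp² atoms and 10 π electrons from ring double bonds plus a heteroatom lone pair. 10 = 4(2)+2, so the system is aromatic and both rings count as aromatic (indole).
Ring C has a continuous p-orbital overlap around the ring; 3 ring double bonds give 6 π electrons. That satisfies 4n+2 with n=1, so ring C is aromatic (benzene ring).
Ring D has four sp³ carbons, so it is not fully conjugated — not aromatic (cyclohexane ring).
Rings E and F form a fused bicyclic system (with one sulfur) with 9 sp² atoms and 10 π electrons from ring double bonds plus a heteroatom lone pair. 10 = 4(2)+2, so the system is aromatic and both rings count as aromatic (benzothiophene).
Ring G has a continuous p-orbital overlap around the ring; 2 ring double bonds (4 π electrons) plus a heteroatom lone pair (2) give 6 π electrons. That satisfies 4n+2 with n=1, so ring G is aromatic (thiazole).
Aromatic: A, B, C, E, F, G. Total: 6.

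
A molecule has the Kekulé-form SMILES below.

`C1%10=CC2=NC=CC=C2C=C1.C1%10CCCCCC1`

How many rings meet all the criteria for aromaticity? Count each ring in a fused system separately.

The SMILES encodes two fused six-membered rings, each with three alternating double bonds; one ring is all carbon and the other has one ring nitrogen; a seven-membered saturated carbon ring.
The fused 6/6-membered bicyclic (with one nitrogen) is a single π system with 10 sp² atoms and 10 π electrons from ring double bonds. 10 = 4(2)+2, so the system is aromatic and both rings count as aromatic (quinoline).
The 7-membered ring has only sp³ atoms, so it is not fully conjugated — not aromatic (cycloheptane).
2 of the 3 rings are aromatic. Total: 2.

2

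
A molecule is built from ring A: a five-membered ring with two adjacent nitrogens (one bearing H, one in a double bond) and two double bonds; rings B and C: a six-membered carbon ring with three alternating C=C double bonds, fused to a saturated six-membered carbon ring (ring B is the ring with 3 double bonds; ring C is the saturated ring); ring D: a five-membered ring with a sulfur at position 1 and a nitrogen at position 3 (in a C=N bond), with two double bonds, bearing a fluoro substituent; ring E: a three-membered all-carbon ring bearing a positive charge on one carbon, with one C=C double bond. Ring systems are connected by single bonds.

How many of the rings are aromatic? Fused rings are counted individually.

4

Ring A has a continuous p-orbital overlap around the ring; 2 ring double bonds (4 π electrons) plus a heteroatom lone pair (2) give 6 π electrons. 6 = 4(1)+2, so ring A is aromatic (pyrazole).
Ring B has a continuous p-orbital overlap around the ring; 3 ring double bonds give 6 π electrons. 6 = 4(1)+2, so ring B is aromatic (benzene ring).
Ring C has four sp³ carbons, so it is not fully conjugated — not aromatic (cyclohexane ring).
Ring D is planar and fully conjugated; 2 ring double bonds (4 π electrons) plus a heteroatom lone pair (2) give 6 π electrons. 6 = 4(1)+2, so ring D is aromatic (thiazole).
Ring E is planar and fully conjugated; 1 ring double bond (2 π electrons) plus the carbocation's empty p orbital (0, but keeps the ring conjugated) give 2 π electrons. That satisfies 4n+2 with n=0, so ring E is aromatic (cyclopropenyl cation).
Aromatic: A, B, D, E. Total: 4.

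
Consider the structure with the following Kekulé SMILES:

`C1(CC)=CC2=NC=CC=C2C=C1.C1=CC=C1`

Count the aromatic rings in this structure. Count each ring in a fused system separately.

The SMILES encodes two fused six-membered rings, each with three alternating double bonds; one ring is all carbon and the other has one ring nitrogen; a four-membered carbon ring with two alternating C=C double bonds.
The fused 6/6-membered bicyclic (with one nitrogen) is a single π system with 10 sp² atoms and 10 π electrons from ring double bonds. 10 = 4(2)+2, so the system is aromatic and both rings count as aromatic (quinoline).
The 4-membered ring has only sp² ring atoms; a planar conformation would have a fully conjugated π system of 4 electrons. But 4 = 4(1), which is 4n not 4n+2, so it is not aromatic (cyclobutadiene) — cyclobutadiene is antiaromatic and distorts to a rectangle.
2 of the 3 rings are aromatic. Total: 2.

2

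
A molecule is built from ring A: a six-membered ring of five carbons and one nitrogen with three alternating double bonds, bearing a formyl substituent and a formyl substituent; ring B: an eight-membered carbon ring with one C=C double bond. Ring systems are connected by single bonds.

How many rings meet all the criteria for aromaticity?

1

Ring A has a continuous p-orbital overlap around the ring; 3 ring double bonds give 6 π electrons. Since 6 = 4n+2 (n=1), ring A is aromatic (pyridine).
Ring B has six sp³ carbons, so it is not fully conjugated — not aromatic (cyclooctene).
Aromatic: A. Total: 1.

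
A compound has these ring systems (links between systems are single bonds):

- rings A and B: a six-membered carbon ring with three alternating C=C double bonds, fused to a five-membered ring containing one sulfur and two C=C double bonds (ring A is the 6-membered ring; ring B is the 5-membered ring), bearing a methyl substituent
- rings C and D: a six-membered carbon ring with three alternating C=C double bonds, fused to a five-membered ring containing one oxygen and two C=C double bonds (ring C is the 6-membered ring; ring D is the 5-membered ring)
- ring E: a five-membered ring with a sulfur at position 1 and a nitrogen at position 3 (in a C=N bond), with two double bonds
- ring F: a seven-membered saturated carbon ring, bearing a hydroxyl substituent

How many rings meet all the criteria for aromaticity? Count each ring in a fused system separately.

5

Rings A and B form a fused bicyclic system (with one sulfur) with 9 sp² atoms and 10 π electrons from ring double bonds plus a heteroatom lone pair. 10 = 4(2)+2, so the system is aromatic and both rings count as aromatic (benzothiophene).
Rings C and D form a fused bicyclic system (with one oxygen) with 9 sp² atoms and 10 π electrons from ring double bonds plus a heteroatom lone pair. 10 = 4(2)+2, so the system is aromatic and both rings count as aromatic (benzofuran).
Ring E is fully conjugated (every ring atom contributes a p orbital); 2 ring double bonds (4 π electrons) plus a heteroatom lone pair (2) give 6 π electrons. That satisfies 4n+2 with n=1, so ring E is aromatic (thiazole).
Ring F has only sp³ atoms, so it is not fully conjugated — not aromatic (cycloheptane).
Aromatic: A, B, C, D, E. Total: 5.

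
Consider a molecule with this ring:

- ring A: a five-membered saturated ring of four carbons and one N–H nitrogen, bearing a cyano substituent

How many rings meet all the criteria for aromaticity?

0

Ring A has only sp³ atoms, so it is not fully conjugated — not aromatic (pyrrolidine).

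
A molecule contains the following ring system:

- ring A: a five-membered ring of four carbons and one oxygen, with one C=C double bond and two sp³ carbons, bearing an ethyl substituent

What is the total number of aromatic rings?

Ring A has two sp³ carbons, so it is not fully conjugated — not aromatic (2,3-dihydrofuran).

0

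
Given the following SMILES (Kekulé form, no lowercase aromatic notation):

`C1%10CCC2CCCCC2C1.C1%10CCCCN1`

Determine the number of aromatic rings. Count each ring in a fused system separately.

0

The SMILES encodes two fused six-membered saturated carbon rings; a six-membered saturated ring of five carbons and one N–H nitrogen.
The 6-membered ring has only sp³ atoms, so it is not fully conjugated — not aromatic (cyclohexane ring).
The second 6-membered ring has only sp³ atoms, so it is not fully conjugated — not aromatic (cyclohexane ring).
The 6-membered ring with one N–H has only sp³ atoms, so it is not fully conjugated — not aromatic (piperidine).
None of the rings are aromatic. Total: 0.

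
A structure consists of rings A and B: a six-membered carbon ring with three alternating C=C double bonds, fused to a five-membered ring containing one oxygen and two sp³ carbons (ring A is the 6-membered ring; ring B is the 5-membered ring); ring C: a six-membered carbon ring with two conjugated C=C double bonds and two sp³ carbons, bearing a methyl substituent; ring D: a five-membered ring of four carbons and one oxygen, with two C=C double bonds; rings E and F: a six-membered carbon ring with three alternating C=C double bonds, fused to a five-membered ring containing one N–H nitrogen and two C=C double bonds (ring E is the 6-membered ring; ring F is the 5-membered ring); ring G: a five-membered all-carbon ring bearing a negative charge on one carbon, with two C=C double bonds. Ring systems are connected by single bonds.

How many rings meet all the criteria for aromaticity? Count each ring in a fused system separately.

5

Ring A is fully conjugated (every ring atom contributes a p orbital); 3 ring double bonds give 6 π electrons. Since 6 = 4n+2 (n=1), ring A is aromatic (benzene ring).
Ring B has two sp³ carbons, so it is not fully conjugated — not aromatic (oxolane ring).
Ring C has two sp³ carbons, so it is not fully conjugated — not aromatic (1,3-cyclohexadiene).
Ring D is fully conjugated (every ring atom contributes a p orbital); 2 ring double bonds (4 π electrons) plus a heteroatom lone pair (2) give 6 π electrons. 6 = 4(1)+2, so ring D is aromatic (furan).
Rings E and F form a fused bicyclic system (with one N–H) with 9 sp² atoms and 10 π electrons from ring double bonds plus a heteroatom lone pair. 10 = 4(2)+2, so the system is aromatic and both rings count as aromatic (indole).
Ring G is planar and fully conjugated; 2 ring double bonds (4 π electrons) plus the carbanion lone pair (2) give 6 π electrons. 6 = 4(1)+2, so ring G is aromatic (cyclopentadienyl anion).
Aromatic: A, D, E, F, G. Total: 5.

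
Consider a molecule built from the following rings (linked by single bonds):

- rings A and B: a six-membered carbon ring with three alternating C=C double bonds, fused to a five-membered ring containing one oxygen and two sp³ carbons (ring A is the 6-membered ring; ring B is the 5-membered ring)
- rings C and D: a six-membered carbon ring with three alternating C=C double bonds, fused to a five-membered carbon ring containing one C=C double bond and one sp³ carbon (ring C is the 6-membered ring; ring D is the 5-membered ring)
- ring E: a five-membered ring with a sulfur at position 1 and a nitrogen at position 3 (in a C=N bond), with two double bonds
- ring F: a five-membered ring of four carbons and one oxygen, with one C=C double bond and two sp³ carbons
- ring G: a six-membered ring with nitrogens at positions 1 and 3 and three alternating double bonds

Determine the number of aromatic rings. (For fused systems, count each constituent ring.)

4

Ring A is planar and fully conjugated; 3 ring double bonds give 6 π electrons. Since 6 = 4n+2 (n=1), ring A is aromatic (benzene ring).
Ring B has two sp³ carbons, so it is not fully conjugated — not aromatic (oxolane ring).
Ring C is fully conjugated (every ring atom contributes a p orbital); 3 ring double bonds give 6 π electrons. That satisfies 4n+2 with n=1, so ring C is aromatic (benzene ring).
Ring D has one sp³ carbon, so it is not fully conjugated — not aromatic (cyclopentene ring).
Ring E is fully conjugated (every ring atom contributes a p orbital); 2 ring double bonds (4 π electrons) plus a heteroatom lone pair (2) give 6 π electrons. Since 6 = 4n+2 (n=1), ring E is aromatic (thiazole).
Ring F has two sp³ carbons, so it is not fully conjugated — not aromatic (2,3-dihydrofuran).
Ring G is fully conjugated (every ring atom contributes a p orbital); 3 ring double bonds give 6 π electrons. 6 = 4(1)+2, so ring G is aromatic (pyrimidine).
Aromatic: A, C, E, G. Total: 4.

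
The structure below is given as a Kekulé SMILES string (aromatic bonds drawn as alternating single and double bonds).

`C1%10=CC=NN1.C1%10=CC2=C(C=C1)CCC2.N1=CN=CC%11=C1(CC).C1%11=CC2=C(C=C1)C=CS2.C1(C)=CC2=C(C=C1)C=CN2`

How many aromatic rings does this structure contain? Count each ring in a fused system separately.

7

The SMILES encodes a five-membered ring with two adjacent nitrogens (one bearing H, one in a double bond) and two double bonds; a six-membered carbon ring with three alternating C=C double bonds, fused to a saturated five-membered carbon ring; a six-membered ring with nitrogens at positions 1 and 3 and three alternating double bonds; a six-membered carbon ring with three alternating C=C double bonds, fused to a five-membered ring containing one sulfur and two C=C double bonds; a six-membered carbon ring with three alternating C=C double bonds, fused to a five-membered ring containing one N–H nitrogen and two C=C double bonds.
The 5-membered ring with two adjacent nitrogens (one N–H, one =N–) has a continuous p-orbital overlap around the ring; 2 ring double bonds (4 π electrons) plus a heteroatom lone pair (2) give 6 π electrons. That satisfies 4n+2 with n=1, so it is aromatic (pyrazole).
The 6-membered ring is planar and fully conjugated; 3 ring double bonds give 6 π electrons. Since 6 = 4n+2 (n=1), it is aromatic (benzene ring).
The 5-membered ring has three sp³ carbons, so it is not fully conjugated — not aromatic (cyclopentane ring).
The 6-membered ring with two nitrogens (1,3) is fully conjugated (every ring atom contributes a p orbital); 3 ring double bonds give 6 π electrons. That satisfies 4n+2 with n=1, so it is aromatic (pyrimidine).
The fused 6/5-membered bicyclic (with one sulfur) is a single π system with 9 sp² atoms and 10 π electrons from ring double bonds plus a heteroatom lone pair. 10 = 4(2)+2, so the system is aromatic and both rings count as aromatic (benzothiophene).
The fused 6/5-membered bicyclic (with one N–H) is a single π system with 9 sp² atoms and 10 π electrons from ring double bonds plus a heteroatom lone pair. 10 = 4(2)+2, so the system is aromatic and both rings count as aromatic (indole).
7 of the 8 rings are aromatic. Total: 7.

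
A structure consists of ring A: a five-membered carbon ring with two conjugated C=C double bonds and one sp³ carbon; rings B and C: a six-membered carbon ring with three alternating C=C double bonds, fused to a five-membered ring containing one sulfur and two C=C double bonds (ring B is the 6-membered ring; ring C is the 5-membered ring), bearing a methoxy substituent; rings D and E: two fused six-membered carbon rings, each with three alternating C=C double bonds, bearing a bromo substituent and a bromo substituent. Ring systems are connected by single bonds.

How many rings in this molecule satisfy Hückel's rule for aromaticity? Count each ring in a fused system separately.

Ring A has one sp³ carbon, so it is not fully conjugated — not aromatic (cyclopentadiene).
Rings B and C form a fused bicyclic system (with one sulfur) with 9 sp² atoms and 10 π electrons from ring double bonds plus a heteroatom lone pair. 10 = 4(2)+2, so the system is aromatic and both rings count as aromatic (benzothiophene).
Rings D and E form a fused bicyclic system with 10 sp² atoms and 10 π electrons from ring double bonds. 10 = 4(2)+2, so the system is aromatic and both rings count as aromatic (naphthalene).
Aromatic: B, C, D, E. Total: 4.

4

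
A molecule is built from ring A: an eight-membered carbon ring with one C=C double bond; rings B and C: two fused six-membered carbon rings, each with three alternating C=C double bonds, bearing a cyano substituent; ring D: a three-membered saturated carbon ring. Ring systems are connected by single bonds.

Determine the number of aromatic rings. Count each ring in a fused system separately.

Ring A has six sp³ carbons, so it is not fully conjugated — not aromatic (cyclooctene).
Rings B and C form a fused bicyclic system with 10 sp² atoms and 10 π electrons from ring double bonds. 10 = 4(2)+2, so the system is aromatic and both rings count as aromatic (naphthalene).
Ring D has only sp³ atoms, so it is not fully conjugated — not aromatic (cyclopropane).
Aromatic: B, C. Total: 2.

2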